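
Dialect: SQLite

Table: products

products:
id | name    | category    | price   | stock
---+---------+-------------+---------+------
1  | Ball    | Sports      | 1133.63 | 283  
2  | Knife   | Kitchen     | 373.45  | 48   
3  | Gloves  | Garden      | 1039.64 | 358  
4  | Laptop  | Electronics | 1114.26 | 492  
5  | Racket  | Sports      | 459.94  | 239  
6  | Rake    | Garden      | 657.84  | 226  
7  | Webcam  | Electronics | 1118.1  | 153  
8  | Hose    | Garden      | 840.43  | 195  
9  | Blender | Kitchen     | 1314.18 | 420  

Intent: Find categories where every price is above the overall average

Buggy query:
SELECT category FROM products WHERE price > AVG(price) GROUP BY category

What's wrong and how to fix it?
Bug: WHERE evaluates per row before aggregation, so AVG() is unavailable

Fix: Compute the overall average in a scalar subquery and compare each group's MIN against it in HAVING

Corrected query:
SELECT category FROM products GROUP BY category HAVING MIN(price) > (SELECT AVG(price) FROM products)

Result:
category   
-----------
Electronics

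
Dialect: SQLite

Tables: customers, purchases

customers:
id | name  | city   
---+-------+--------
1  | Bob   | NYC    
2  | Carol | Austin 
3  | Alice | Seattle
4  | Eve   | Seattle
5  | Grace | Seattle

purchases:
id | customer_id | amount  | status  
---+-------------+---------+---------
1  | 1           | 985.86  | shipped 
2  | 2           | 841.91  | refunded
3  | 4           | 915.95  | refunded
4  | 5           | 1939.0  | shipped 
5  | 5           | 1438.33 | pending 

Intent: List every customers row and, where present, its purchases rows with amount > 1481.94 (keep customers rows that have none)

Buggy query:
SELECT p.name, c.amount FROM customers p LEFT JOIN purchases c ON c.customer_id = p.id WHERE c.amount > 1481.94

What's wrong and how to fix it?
Bug: Filtering c.amount in WHERE discards the NULL rows produced by LEFT JOIN, turning it into an inner join

Fix: Move the right-table condition into the ON clause so unmatched parents are kept

Corrected query:
SELECT p.name, c.amount FROM customers p LEFT JOIN purchases c ON c.customer_id = p.id AND c.amount > 1481.94

Result:
name  | amount
------+-------
Bob   | NULL  
Carol | NULL  
Alice | NULL  
Eve   | NULL  
Grace | 1939  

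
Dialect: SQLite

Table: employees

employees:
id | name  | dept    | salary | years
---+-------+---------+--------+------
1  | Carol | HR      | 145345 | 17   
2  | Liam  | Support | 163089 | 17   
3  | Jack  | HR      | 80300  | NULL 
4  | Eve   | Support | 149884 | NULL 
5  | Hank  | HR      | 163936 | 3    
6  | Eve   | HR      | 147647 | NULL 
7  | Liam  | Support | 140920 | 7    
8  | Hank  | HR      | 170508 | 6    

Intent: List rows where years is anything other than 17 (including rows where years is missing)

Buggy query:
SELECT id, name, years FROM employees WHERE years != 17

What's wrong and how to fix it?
Bug: 'years != 17' is unknown when years is NULL, so NULL rows are silently excluded

Fix: Add an explicit OR years IS NULL to include the missing-value rows

Corrected query:
SELECT id, name, years FROM employees WHERE years != 17 OR years IS NULL

Result:
id | name | years
---+------+------
3  | Jack | NULL 
4  | Eve  | NULL 
5  | Hank | 3    
6  | Eve  | NULL 
7  | Liam | 7    
8  | Hank | 6    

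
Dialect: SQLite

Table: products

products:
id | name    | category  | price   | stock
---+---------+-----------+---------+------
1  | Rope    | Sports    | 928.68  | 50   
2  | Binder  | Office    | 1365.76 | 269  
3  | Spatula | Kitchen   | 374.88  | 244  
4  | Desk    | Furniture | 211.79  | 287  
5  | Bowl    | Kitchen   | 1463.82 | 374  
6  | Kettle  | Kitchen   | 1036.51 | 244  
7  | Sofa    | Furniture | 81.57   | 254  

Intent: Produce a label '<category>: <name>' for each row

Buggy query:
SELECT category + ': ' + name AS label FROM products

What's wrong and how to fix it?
Bug: SQLite uses || for string concatenation; + coerces text to numbers (yielding 0)

Fix: Use the || operator for string concatenation

Corrected query:
SELECT category || ': ' || name AS label FROM products

Result:
label           
----------------
Sports: Rope    
Office: Binder  
Kitchen: Spatula
Furniture: Desk 
Kitchen: Bowl   
Kitchen: Kettle 
Furniture: Sofa 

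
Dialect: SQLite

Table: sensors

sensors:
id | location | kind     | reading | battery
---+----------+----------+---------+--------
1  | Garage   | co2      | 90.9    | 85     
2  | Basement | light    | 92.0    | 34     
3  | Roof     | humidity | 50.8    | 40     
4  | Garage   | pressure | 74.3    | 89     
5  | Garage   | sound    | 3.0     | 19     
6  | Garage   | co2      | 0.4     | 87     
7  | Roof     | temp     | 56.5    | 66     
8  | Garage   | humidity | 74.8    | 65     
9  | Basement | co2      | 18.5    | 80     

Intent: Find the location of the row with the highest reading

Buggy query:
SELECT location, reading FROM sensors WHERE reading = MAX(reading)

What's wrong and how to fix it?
Bug: MAX(reading) is an aggregate and cannot be used directly in WHERE

Fix: Use a subquery: WHERE reading = (SELECT MAX(reading) FROM sensors)

Corrected query:
SELECT location, reading FROM sensors WHERE reading = (SELECT MAX(reading) FROM sensors)

Result:
location | reading
---------+--------
Basement | 92     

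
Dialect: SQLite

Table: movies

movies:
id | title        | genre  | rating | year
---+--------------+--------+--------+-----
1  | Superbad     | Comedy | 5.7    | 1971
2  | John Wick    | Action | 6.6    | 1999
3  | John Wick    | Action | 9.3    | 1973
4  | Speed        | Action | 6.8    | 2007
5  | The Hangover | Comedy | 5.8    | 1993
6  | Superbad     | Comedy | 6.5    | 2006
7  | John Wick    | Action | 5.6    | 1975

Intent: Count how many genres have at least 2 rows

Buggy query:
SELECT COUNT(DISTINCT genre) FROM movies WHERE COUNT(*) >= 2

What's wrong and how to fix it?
Bug: WHERE filters individual rows, not groups, so a group-level COUNT is invalid there

Fix: Use a subquery that GROUPs and filters with HAVING, then count its rows

Corrected query:
SELECT COUNT(*) FROM (SELECT genre FROM movies GROUP BY genre HAVING COUNT(*) >= 2)

Result:
COUNT(*)
--------
2       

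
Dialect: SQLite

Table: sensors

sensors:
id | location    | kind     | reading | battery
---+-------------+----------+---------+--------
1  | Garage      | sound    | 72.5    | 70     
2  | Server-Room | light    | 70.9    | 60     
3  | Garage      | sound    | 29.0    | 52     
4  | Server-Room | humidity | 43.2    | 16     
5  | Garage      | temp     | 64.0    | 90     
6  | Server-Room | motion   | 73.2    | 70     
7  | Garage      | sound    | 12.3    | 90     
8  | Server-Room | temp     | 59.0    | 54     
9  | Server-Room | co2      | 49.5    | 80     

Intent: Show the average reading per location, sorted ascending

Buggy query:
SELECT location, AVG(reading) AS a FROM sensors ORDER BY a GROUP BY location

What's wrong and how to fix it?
Bug: ORDER BY appears before GROUP BY; SQL clause order requires GROUP BY first

Fix: Reorder: SELECT … FROM … GROUP BY … ORDER BY …

Corrected query:
SELECT location, AVG(reading) AS a FROM sensors GROUP BY location ORDER BY a

Result:
location    | a    
------------+------
Garage      | 44.45
Server-Room | 59.16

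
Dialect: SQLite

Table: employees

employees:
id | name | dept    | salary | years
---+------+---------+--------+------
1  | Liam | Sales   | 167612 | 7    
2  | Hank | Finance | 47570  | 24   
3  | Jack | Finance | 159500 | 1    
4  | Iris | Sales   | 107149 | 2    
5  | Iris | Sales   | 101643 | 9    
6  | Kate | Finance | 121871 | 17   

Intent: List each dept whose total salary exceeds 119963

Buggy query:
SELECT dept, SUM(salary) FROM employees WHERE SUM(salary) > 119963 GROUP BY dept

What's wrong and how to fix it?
Bug: SUM(salary) is an aggregate, but WHERE filters rows before aggregation

Fix: Use HAVING (which filters groups after aggregation) instead of WHERE

Corrected query:
SELECT dept, SUM(salary) FROM employees GROUP BY dept HAVING SUM(salary) > 119963

Result:
dept    | SUM(salary)
--------+------------
Finance | 328941     
Sales   | 376404     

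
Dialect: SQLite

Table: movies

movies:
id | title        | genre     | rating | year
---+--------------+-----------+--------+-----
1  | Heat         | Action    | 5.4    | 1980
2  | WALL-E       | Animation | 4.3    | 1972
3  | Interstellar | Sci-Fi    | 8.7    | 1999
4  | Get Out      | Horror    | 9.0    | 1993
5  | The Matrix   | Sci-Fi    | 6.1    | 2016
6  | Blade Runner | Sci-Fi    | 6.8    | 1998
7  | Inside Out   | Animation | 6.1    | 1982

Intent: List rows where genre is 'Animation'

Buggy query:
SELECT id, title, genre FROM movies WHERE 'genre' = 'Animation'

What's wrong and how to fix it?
Bug: Single quotes denote string literals in SQL; the column name is being compared as a constant string

Fix: Remove the quotes around the column name (or use double quotes for an identifier)

Corrected query:
SELECT id, title, genre FROM movies WHERE genre = 'Animation'

Result:
id | title      | genre    
---+------------+----------
2  | WALL-E     | Animation
7  | Inside Out | Animation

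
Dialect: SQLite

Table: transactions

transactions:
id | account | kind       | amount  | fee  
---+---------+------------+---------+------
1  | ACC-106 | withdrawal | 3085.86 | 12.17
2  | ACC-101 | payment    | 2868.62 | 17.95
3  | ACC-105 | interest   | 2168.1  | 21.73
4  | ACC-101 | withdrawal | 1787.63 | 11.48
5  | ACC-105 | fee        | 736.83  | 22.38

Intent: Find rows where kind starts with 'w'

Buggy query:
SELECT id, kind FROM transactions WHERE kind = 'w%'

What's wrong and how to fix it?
Bug: Wildcards only work with LIKE; '=' treats '%' as a literal character

Fix: Use LIKE for wildcard pattern matching

Corrected query:
SELECT id, kind FROM transactions WHERE kind LIKE 'w%'

Result:
id | kind      
---+-----------
1  | withdrawal
4  | withdrawal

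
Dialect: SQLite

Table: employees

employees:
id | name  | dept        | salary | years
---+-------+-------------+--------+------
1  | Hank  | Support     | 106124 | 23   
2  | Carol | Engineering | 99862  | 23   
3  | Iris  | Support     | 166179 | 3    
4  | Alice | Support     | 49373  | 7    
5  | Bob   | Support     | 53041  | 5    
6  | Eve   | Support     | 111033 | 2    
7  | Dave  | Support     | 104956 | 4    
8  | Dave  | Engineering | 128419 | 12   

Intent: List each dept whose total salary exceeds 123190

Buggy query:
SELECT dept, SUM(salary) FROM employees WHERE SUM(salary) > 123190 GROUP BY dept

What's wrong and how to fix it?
Bug: Aggregate functions cannot appear in a WHERE clause

Fix: Use HAVING (which filters groups after aggregation) instead of WHERE

Corrected query:
SELECT dept, SUM(salary) FROM employees GROUP BY dept HAVING SUM(salary) > 123190

Result:
dept        | SUM(salary)
------------+------------
Engineering | 228281     
Support     | 590706     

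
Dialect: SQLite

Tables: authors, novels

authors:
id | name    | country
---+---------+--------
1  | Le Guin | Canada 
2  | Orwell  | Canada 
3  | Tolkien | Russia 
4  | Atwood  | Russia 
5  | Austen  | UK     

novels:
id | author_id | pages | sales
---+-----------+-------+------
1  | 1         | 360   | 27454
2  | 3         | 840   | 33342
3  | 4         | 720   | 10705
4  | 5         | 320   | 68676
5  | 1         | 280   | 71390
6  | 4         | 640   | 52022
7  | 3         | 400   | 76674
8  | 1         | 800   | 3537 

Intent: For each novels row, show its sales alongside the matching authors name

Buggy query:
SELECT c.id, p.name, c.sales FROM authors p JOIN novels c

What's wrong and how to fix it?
Bug: Missing join condition: each novels row is matched to all authors rows instead of just its own

Fix: Add ON c.author_id = p.id to the JOIN

Corrected query:
SELECT c.id, p.name, c.sales FROM authors p JOIN novels c ON c.author_id = p.id

Result:
id | name    | sales
---+---------+------
1  | Le Guin | 27454
2  | Tolkien | 33342
3  | Atwood  | 10705
4  | Austen  | 68676
5  | Le Guin | 71390
6  | Atwood  | 52022
7  | Tolkien | 76674
8  | Le Guin | 3537 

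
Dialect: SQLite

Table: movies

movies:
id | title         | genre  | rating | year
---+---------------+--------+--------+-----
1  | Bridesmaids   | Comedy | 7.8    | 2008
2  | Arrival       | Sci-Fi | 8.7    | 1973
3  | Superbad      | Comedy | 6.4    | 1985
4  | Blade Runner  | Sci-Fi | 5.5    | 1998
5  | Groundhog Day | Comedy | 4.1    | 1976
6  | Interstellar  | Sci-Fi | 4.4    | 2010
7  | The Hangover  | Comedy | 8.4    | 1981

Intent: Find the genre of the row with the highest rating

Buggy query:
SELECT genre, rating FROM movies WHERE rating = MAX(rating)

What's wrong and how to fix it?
Bug: WHERE is evaluated per row; an aggregate over the whole table isn't defined there

Fix: Use a subquery: WHERE rating = (SELECT MAX(rating) FROM movies)

Corrected query:
SELECT genre, rating FROM movies WHERE rating = (SELECT MAX(rating) FROM movies)

Result:
genre  | rating
-------+-------
Sci-Fi | 8.7   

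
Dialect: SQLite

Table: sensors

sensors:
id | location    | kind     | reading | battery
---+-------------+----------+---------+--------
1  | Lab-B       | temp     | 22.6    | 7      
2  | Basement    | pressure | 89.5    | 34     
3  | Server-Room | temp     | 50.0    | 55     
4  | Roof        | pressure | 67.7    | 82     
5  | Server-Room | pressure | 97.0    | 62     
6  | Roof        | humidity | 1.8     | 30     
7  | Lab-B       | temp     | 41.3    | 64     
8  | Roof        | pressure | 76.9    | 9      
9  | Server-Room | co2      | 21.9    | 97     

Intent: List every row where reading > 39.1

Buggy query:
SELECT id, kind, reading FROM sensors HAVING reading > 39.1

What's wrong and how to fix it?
Bug: This is a non-aggregate query (no GROUP BY, no aggregates), so in SQLite the HAVING clause is invalid here; a row-level condition belongs in WHERE

Fix: Use WHERE for row-level filtering

Corrected query:
SELECT id, kind, reading FROM sensors WHERE reading > 39.1

Result:
id | kind     | reading
---+----------+--------
2  | pressure | 89.5   
3  | temp     | 50     
4  | pressure | 67.7   
5  | pressure | 97     
7  | temp     | 41.3   
8  | pressure | 76.9   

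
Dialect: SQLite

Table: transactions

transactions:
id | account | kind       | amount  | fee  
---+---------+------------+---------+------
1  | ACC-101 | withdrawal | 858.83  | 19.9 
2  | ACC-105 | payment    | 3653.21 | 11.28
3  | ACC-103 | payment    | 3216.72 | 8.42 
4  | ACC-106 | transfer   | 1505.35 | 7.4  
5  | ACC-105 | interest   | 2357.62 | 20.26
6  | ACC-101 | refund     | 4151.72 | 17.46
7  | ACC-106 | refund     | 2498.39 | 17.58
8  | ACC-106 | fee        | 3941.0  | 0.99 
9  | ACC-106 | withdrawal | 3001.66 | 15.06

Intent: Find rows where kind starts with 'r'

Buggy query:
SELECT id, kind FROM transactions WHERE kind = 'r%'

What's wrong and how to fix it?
Bug: '=' compares the literal string including the % character; pattern matching needs LIKE

Fix: Use LIKE for wildcard pattern matching

Corrected query:
SELECT id, kind FROM transactions WHERE kind LIKE 'r%'

Result:
id | kind  
---+-------
6  | refund
7  | refund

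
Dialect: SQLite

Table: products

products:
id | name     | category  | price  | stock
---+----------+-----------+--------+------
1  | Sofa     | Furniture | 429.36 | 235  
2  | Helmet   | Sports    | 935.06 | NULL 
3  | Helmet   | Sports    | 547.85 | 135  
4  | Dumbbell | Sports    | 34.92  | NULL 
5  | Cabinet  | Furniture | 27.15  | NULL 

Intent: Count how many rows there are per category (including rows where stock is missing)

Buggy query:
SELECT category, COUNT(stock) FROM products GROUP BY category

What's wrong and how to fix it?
Bug: COUNT(column) counts non-NULL values only; rows with NULL stock aren't counted

Fix: Use COUNT(*) to count all rows regardless of NULL

Corrected query:
SELECT category, COUNT(*) FROM products GROUP BY category

Result:
category  | COUNT(*)
----------+---------
Furniture | 2       
Sports    | 3       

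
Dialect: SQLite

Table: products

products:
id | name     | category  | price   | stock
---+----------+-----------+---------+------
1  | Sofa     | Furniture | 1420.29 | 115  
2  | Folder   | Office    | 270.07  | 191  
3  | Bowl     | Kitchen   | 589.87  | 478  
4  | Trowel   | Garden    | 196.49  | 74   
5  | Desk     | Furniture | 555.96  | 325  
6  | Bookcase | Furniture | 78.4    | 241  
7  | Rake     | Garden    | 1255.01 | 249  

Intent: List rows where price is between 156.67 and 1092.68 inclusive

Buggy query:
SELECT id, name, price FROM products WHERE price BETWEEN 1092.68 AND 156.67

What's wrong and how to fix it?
Bug: The bounds are reversed; BETWEEN a AND b requires a <= b to match anything

Fix: Swap the bounds so the smaller value comes first

Corrected query:
SELECT id, name, price FROM products WHERE price BETWEEN 156.67 AND 1092.68

Result:
id | name   | price 
---+--------+-------
2  | Folder | 270.07
3  | Bowl   | 589.87
4  | Trowel | 196.49
5  | Desk   | 555.96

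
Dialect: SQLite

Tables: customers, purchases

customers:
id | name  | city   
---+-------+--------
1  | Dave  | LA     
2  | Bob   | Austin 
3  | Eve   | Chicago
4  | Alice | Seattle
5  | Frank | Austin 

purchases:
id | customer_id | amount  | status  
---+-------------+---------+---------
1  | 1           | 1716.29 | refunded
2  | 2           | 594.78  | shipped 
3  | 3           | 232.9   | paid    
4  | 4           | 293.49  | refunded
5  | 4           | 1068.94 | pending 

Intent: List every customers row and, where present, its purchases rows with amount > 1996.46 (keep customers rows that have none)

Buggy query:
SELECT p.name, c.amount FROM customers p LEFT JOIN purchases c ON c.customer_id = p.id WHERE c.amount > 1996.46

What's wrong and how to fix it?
Bug: Filtering c.amount in WHERE discards the NULL rows produced by LEFT JOIN, turning it into an inner join

Fix: Put 'c.amount > 1996.46' in the JOIN's ON clause instead of WHERE

Corrected query:
SELECT p.name, c.amount FROM customers p LEFT JOIN purchases c ON c.customer_id = p.id AND c.amount > 1996.46

Result:
name  | amount
------+-------
Dave  | NULL  
Bob   | NULL  
Eve   | NULL  
Alice | NULL  
Frank | NULL  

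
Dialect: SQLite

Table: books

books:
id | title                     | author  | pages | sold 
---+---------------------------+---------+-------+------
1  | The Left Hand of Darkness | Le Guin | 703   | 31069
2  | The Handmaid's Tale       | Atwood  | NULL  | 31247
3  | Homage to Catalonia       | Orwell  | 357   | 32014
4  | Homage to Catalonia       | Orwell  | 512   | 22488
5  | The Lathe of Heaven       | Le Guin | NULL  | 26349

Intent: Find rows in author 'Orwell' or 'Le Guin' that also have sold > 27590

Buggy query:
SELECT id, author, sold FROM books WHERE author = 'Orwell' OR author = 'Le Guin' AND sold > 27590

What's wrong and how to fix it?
Bug: Without parentheses, AND is evaluated before OR, so the sold filter only applies to the 'Le Guin' branch

Fix: Add parentheses around the OR so the AND applies to both alternatives

Corrected query:
SELECT id, author, sold FROM books WHERE (author = 'Orwell' OR author = 'Le Guin') AND sold > 27590

Result:
id | author  | sold 
---+---------+------
1  | Le Guin | 31069
3  | Orwell  | 32014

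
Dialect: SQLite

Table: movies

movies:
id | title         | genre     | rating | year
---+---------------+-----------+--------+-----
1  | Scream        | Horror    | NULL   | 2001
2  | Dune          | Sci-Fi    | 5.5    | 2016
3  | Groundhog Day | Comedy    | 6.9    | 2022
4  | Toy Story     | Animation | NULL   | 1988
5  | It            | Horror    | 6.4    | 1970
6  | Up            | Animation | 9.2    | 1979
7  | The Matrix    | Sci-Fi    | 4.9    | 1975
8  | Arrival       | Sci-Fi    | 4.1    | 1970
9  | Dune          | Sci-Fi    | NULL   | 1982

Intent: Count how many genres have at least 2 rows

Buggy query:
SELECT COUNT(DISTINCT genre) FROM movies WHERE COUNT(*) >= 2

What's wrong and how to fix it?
Bug: COUNT(*) cannot appear in WHERE; the per-group count doesn't exist yet

Fix: Use a subquery that GROUPs and filters with HAVING, then count its rows

Corrected query:
SELECT COUNT(*) FROM (SELECT genre FROM movies GROUP BY genre HAVING COUNT(*) >= 2)

Result:
COUNT(*)
--------
3       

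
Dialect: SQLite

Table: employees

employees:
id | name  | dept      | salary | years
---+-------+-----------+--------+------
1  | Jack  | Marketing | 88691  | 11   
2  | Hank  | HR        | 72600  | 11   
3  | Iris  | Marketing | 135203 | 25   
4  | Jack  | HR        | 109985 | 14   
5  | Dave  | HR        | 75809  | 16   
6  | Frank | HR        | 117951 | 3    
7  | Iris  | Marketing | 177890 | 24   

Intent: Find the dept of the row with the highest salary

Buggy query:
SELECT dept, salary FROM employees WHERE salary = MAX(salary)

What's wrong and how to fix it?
Bug: WHERE is evaluated per row; an aggregate over the whole table isn't defined there

Fix: Use a subquery: WHERE salary = (SELECT MAX(salary) FROM employees)

Corrected query:
SELECT dept, salary FROM employees WHERE salary = (SELECT MAX(salary) FROM employees)

Result:
dept      | salary
----------+-------
Marketing | 177890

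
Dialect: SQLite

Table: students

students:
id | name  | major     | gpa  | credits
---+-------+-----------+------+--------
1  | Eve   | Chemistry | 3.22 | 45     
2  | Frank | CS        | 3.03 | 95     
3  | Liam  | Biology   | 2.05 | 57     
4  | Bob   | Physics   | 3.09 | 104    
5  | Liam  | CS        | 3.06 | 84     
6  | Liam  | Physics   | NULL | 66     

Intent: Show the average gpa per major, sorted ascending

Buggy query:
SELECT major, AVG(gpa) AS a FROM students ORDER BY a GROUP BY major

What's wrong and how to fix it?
Bug: GROUP BY must precede ORDER BY

Fix: Reorder: SELECT … FROM … GROUP BY … ORDER BY …

Corrected query:
SELECT major, AVG(gpa) AS a FROM students GROUP BY major ORDER BY a

Result:
major     | a    
----------+------
Biology   | 2.05 
CS        | 3.045
Physics   | 3.09 
Chemistry | 3.22 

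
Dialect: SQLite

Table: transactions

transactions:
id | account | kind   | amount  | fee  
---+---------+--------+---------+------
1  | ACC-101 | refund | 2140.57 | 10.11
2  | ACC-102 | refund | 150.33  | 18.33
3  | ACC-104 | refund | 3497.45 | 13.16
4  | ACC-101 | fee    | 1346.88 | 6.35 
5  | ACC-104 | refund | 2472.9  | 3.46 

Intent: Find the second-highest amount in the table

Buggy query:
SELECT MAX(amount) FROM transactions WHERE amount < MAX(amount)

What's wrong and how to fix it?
Bug: MAX(amount) on the right of the comparison is an aggregate-in-WHERE error

Fix: Compute the overall MAX in a subquery, then take MAX of rows below it

Corrected query:
SELECT MAX(amount) FROM transactions WHERE amount < (SELECT MAX(amount) FROM transactions)

Result:
MAX(amount)
-----------
2472.9     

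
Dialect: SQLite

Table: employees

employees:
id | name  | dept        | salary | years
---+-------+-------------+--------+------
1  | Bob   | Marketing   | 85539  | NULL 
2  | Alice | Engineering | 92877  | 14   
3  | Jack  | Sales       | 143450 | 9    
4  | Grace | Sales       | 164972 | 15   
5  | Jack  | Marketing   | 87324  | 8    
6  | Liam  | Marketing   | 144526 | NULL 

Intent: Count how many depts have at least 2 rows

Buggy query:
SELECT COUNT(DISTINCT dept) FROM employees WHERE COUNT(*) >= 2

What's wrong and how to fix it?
Bug: WHERE filters individual rows, not groups, so a group-level COUNT is invalid there

Fix: Group first with HAVING COUNT(*) >= 2, then COUNT the resulting groups

Corrected query:
SELECT COUNT(*) FROM (SELECT dept FROM employees GROUP BY dept HAVING COUNT(*) >= 2)

Result:
COUNT(*)
--------
2       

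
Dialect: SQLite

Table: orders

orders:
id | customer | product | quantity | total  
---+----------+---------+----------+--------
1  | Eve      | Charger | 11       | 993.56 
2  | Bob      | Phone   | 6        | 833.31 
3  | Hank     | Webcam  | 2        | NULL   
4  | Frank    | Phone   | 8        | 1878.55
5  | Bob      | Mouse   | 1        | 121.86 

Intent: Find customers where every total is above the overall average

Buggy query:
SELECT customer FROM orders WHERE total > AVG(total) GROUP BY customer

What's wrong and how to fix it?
Bug: WHERE evaluates per row before aggregation, so AVG() is unavailable

Fix: Use a subquery for AVG and a HAVING MIN(...) filter so the condition holds for every row in the group

Corrected query:
SELECT customer FROM orders GROUP BY customer HAVING MIN(total) > (SELECT AVG(total) FROM orders)

Result:
customer
--------
Eve     
Frank   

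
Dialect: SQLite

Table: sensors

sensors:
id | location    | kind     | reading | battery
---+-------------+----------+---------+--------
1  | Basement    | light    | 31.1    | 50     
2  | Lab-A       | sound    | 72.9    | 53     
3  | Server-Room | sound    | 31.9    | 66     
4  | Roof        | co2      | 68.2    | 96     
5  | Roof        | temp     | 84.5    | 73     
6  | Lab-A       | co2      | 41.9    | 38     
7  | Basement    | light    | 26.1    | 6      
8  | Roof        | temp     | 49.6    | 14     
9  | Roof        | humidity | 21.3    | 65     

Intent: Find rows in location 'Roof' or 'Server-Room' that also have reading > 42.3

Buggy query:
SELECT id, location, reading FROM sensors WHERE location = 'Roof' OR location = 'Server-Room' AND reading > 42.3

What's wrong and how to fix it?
Bug: AND binds tighter than OR, so this parses as location = 'Roof' OR (location = 'Server-Room' AND reading > 42.3)

Fix: Add parentheses around the OR so the AND applies to both alternatives

Corrected query:
SELECT id, location, reading FROM sensors WHERE (location = 'Roof' OR location = 'Server-Room') AND reading > 42.3

Result:
id | location | reading
---+----------+--------
4  | Roof     | 68.2   
5  | Roof     | 84.5   
8  | Roof     | 49.6   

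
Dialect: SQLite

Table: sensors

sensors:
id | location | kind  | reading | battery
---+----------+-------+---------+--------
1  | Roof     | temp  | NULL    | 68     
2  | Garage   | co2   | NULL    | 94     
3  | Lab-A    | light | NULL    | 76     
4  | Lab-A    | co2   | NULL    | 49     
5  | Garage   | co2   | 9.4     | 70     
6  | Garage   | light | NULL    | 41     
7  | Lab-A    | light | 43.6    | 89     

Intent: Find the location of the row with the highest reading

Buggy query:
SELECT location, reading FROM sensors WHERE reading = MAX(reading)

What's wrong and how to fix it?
Bug: WHERE is evaluated per row; an aggregate over the whole table isn't defined there

Fix: Use a subquery: WHERE reading = (SELECT MAX(reading) FROM sensors)

Corrected query:
SELECT location, reading FROM sensors WHERE reading = (SELECT MAX(reading) FROM sensors)

Result:
location | reading
---------+--------
Lab-A    | 43.6   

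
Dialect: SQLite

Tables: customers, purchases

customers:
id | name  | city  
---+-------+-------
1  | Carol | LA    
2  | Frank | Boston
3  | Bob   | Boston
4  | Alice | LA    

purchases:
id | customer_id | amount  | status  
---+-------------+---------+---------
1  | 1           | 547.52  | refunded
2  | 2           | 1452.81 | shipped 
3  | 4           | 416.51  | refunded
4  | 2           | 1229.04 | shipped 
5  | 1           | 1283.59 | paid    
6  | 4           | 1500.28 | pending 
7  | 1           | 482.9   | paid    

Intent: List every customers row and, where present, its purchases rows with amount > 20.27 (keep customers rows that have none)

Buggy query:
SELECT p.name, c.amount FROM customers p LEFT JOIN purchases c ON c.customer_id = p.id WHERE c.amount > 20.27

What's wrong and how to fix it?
Bug: Filtering c.amount in WHERE discards the NULL rows produced by LEFT JOIN, turning it into an inner join

Fix: Move the right-table condition into the ON clause so unmatched parents are kept

Corrected query:
SELECT p.name, c.amount FROM customers p LEFT JOIN purchases c ON c.customer_id = p.id AND c.amount > 20.27

Result:
name  | amount 
------+--------
Carol | 482.9  
Carol | 547.52 
Carol | 1283.59
Frank | 1229.04
Frank | 1452.81
Bob   | NULL   
Alice | 416.51 
Alice | 1500.28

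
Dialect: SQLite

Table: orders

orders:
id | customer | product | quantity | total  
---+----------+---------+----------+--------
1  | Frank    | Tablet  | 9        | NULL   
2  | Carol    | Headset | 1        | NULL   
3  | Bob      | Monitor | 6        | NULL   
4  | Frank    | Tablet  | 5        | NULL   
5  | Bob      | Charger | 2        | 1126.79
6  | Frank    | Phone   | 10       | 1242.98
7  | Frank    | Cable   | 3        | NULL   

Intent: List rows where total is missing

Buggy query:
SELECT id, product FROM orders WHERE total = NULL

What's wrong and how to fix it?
Bug: Comparing to NULL with '=' never matches; NULL = NULL is unknown, not true

Fix: Use IS NULL to test for NULL

Corrected query:
SELECT id, product FROM orders WHERE total IS NULL

Result:
id | product
---+--------
1  | Tablet 
2  | Headset
3  | Monitor
4  | Tablet 
7  | Cable  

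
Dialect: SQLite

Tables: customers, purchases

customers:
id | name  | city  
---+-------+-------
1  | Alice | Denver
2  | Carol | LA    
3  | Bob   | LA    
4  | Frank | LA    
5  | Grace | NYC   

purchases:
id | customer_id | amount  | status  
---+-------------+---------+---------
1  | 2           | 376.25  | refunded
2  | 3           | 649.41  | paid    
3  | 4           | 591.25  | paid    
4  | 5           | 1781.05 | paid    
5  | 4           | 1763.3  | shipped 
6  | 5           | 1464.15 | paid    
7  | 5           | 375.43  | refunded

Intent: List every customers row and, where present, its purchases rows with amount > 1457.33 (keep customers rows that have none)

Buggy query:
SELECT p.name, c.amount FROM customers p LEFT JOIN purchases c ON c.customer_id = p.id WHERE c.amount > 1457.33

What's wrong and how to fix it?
Bug: A WHERE condition on the right-hand table after LEFT JOIN drops unmatched parents

Fix: Move the right-table condition into the ON clause so unmatched parents are kept

Corrected query:
SELECT p.name, c.amount FROM customers p LEFT JOIN purchases c ON c.customer_id = p.id AND c.amount > 1457.33

Result:
name  | amount 
------+--------
Alice | NULL   
Carol | NULL   
Bob   | NULL   
Frank | 1763.3 
Grace | 1464.15
Grace | 1781.05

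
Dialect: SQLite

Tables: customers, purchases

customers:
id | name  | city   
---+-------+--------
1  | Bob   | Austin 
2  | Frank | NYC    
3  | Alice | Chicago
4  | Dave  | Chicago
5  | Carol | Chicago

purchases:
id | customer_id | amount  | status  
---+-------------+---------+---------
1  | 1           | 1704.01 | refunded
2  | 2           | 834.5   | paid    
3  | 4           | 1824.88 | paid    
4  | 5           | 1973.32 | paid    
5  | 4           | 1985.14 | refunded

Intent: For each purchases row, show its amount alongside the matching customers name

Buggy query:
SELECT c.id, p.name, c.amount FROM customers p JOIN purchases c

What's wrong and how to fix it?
Bug: Missing join condition: each purchases row is matched to all customers rows instead of just its own

Fix: Specify the join condition linking the foreign key to the parent id

Corrected query:
SELECT c.id, p.name, c.amount FROM customers p JOIN purchases c ON c.customer_id = p.id

Result:
id | name  | amount 
---+-------+--------
1  | Bob   | 1704.01
2  | Frank | 834.5  
3  | Dave  | 1824.88
4  | Carol | 1973.32
5  | Dave  | 1985.14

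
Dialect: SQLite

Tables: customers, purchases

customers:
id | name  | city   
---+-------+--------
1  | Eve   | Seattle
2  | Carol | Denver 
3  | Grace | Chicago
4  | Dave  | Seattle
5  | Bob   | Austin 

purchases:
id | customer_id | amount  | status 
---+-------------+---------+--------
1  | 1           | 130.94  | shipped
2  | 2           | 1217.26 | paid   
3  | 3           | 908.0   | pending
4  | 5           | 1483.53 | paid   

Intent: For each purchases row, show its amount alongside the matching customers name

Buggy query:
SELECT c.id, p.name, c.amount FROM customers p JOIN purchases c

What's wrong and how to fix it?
Bug: JOIN with no ON clause produces a cartesian product; every purchases row pairs with every customers row

Fix: Add ON c.customer_id = p.id to the JOIN

Corrected query:
SELECT c.id, p.name, c.amount FROM customers p JOIN purchases c ON c.customer_id = p.id

Result:
id | name  | amount 
---+-------+--------
1  | Eve   | 130.94 
2  | Carol | 1217.26
3  | Grace | 908    
4  | Bob   | 1483.53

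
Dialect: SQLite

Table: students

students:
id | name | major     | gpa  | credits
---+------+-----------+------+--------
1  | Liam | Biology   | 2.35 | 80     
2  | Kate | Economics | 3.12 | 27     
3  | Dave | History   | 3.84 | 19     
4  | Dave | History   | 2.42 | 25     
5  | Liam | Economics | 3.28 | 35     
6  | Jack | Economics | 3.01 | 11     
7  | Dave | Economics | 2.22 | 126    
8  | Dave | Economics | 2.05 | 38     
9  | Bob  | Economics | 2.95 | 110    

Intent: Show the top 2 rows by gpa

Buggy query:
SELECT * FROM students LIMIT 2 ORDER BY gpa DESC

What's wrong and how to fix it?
Bug: ORDER BY cannot follow LIMIT; LIMIT is the final clause

Fix: Swap the clauses: ORDER BY first, then LIMIT

Corrected query:
SELECT * FROM students ORDER BY gpa DESC LIMIT 2

Result:
id | name | major     | gpa  | credits
---+------+-----------+------+--------
3  | Dave | History   | 3.84 | 19     
5  | Liam | Economics | 3.28 | 35     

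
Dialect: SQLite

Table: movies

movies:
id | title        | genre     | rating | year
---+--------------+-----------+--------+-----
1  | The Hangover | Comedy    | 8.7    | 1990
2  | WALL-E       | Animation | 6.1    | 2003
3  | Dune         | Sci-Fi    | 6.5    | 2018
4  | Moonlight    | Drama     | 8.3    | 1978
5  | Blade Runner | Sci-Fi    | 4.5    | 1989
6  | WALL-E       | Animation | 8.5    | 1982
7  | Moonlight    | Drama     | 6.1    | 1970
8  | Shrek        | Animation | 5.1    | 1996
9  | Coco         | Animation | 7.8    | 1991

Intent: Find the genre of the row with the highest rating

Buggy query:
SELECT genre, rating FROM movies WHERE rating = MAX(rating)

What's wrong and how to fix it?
Bug: WHERE is evaluated per row; an aggregate over the whole table isn't defined there

Fix: Use a subquery: WHERE rating = (SELECT MAX(rating) FROM movies)

Corrected query:
SELECT genre, rating FROM movies WHERE rating = (SELECT MAX(rating) FROM movies)

Result:
genre  | rating
-------+-------
Comedy | 8.7   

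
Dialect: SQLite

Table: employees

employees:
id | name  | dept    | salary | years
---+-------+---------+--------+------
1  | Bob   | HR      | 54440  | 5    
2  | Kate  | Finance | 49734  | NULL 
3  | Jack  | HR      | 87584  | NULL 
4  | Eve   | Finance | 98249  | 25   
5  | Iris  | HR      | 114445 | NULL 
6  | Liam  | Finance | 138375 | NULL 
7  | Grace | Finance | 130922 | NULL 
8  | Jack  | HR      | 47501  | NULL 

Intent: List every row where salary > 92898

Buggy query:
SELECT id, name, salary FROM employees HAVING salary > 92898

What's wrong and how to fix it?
Bug: HAVING filters the output of aggregation, but this query has no GROUP BY and no aggregate functions, so SQLite rejects it (HAVING clause on a non-aggregate query); the condition here is per row

Fix: Use WHERE for row-level filtering

Corrected query:
SELECT id, name, salary FROM employees WHERE salary > 92898

Result:
id | name  | salary
---+-------+-------
4  | Eve   | 98249 
5  | Iris  | 114445
6  | Liam  | 138375
7  | Grace | 130922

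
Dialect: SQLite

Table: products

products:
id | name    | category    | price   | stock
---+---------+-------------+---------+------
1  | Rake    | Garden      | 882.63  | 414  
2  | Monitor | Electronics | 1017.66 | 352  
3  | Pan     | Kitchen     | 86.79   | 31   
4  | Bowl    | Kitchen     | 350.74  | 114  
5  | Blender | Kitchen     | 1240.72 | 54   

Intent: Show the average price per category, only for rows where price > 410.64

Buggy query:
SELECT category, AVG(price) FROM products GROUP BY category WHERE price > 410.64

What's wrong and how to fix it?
Bug: WHERE cannot follow GROUP BY

Fix: Place WHERE between FROM and GROUP BY

Corrected query:
SELECT category, AVG(price) FROM products WHERE price > 410.64 GROUP BY category

Result:
category    | AVG(price)
------------+-----------
Electronics | 1017.66   
Garden      | 882.63    
Kitchen     | 1240.72   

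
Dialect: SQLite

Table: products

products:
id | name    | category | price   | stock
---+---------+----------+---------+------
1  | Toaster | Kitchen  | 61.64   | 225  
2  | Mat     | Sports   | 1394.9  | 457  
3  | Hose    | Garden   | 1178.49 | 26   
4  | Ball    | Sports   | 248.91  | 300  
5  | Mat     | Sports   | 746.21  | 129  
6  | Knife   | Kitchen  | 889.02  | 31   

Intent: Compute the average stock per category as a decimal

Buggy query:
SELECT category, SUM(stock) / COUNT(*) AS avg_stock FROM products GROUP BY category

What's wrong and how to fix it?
Bug: SUM(stock) and COUNT(*) are both integers; the division truncates the fractional part

Fix: Cast one side to REAL so the division keeps the fractional part

Corrected query:
SELECT category, SUM(stock) * 1.0 / COUNT(*) AS avg_stock FROM products GROUP BY category

Result:
category | avg_stock 
---------+-----------
Garden   | 26        
Kitchen  | 128       
Sports   | 295.333333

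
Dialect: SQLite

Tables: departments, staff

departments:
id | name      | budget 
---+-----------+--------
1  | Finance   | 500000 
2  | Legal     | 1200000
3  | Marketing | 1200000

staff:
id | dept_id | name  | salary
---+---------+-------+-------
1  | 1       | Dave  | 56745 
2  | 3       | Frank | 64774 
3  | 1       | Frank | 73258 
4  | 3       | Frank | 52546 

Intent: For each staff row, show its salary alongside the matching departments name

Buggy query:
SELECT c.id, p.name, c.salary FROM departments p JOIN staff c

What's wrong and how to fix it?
Bug: Missing join condition: each staff row is matched to all departments rows instead of just its own

Fix: Specify the join condition linking the foreign key to the parent id

Corrected query:
SELECT c.id, p.name, c.salary FROM departments p JOIN staff c ON c.dept_id = p.id

Result:
id | name      | salary
---+-----------+-------
1  | Finance   | 56745 
2  | Marketing | 64774 
3  | Finance   | 73258 
4  | Marketing | 52546 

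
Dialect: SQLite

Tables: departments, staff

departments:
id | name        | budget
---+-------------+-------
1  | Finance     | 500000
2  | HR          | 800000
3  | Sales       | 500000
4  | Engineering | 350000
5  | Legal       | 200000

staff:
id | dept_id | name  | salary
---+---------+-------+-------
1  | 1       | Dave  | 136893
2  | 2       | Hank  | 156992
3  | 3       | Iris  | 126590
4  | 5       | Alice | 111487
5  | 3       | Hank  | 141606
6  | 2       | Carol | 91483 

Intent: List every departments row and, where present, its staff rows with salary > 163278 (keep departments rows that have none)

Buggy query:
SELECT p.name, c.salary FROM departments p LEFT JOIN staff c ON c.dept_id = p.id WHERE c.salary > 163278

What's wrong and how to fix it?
Bug: Filtering c.salary in WHERE discards the NULL rows produced by LEFT JOIN, turning it into an inner join

Fix: Put 'c.salary > 163278' in the JOIN's ON clause instead of WHERE

Corrected query:
SELECT p.name, c.salary FROM departments p LEFT JOIN staff c ON c.dept_id = p.id AND c.salary > 163278

Result:
name        | salary
------------+-------
Finance     | NULL  
HR          | NULL  
Sales       | NULL  
Engineering | NULL  
Legal       | NULL  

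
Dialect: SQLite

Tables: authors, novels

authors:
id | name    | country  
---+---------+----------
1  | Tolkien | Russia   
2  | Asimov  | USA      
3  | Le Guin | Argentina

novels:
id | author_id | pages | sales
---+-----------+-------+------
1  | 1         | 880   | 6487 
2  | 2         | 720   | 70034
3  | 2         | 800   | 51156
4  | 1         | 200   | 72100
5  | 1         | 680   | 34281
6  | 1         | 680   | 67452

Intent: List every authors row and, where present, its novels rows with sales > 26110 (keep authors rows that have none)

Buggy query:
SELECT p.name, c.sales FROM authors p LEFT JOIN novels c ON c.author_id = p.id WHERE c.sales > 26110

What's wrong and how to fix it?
Bug: Filtering c.sales in WHERE discards the NULL rows produced by LEFT JOIN, turning it into an inner join

Fix: Move the right-table condition into the ON clause so unmatched parents are kept

Corrected query:
SELECT p.name, c.sales FROM authors p LEFT JOIN novels c ON c.author_id = p.id AND c.sales > 26110

Result:
name    | sales
--------+------
Tolkien | 34281
Tolkien | 67452
Tolkien | 72100
Asimov  | 51156
Asimov  | 70034
Le Guin | NULL 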